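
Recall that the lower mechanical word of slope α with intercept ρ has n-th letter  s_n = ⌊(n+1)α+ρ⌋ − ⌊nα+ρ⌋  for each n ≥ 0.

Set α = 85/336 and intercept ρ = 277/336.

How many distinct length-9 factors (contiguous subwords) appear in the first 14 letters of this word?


t_n = ⌊(n·85+277)/336⌋ for n = 0 … 14:
  n=0…9: ⌊277/336⌋=0 ⌊362/336⌋=1 ⌊447/336⌋=1 ⌊532/336⌋=1 ⌊617/336⌋=1 ⌊702/336⌋=2 ⌊787/336⌋=2 ⌊872/336⌋=2 ⌊957/336⌋=2 ⌊1042/336⌋=3
  n=10…14: ⌊1127/336⌋=3 ⌊1212/336⌋=3 ⌊1297/336⌋=3 ⌊1382/336⌋=4 ⌊1467/336⌋=4
s_n = t_(n+1) − t_n for n = 0 … 13 gives
prefix = 10001000100010
slide a length-9 window over [0..8] … [5..13] (6 windows); first occurrence of each distinct factor:
  [  0..  8] 100010001
  [  1..  9] 000100010
  [  2.. 10] 001000100
  [  3.. 11] 010001000
  (the other 2 windows repeat one of these)
distinct factors: {000100010, 001000100, 010001000, 100010001}
count = 4  (Sturmian bound for length 9 is 10)

4


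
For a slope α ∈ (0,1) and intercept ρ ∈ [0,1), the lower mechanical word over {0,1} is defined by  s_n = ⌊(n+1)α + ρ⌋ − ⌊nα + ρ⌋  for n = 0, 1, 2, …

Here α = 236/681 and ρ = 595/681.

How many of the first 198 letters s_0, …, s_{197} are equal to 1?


69

#1s = Σ_{n=0}^{197} s_n = Σ_{n=0}^{197} (⌊(n+1)α+ρ⌋ − ⌊nα+ρ⌋)
the sum telescopes: every ⌊nα+ρ⌋ with 0 < n < 198 appears once with + and once with −, leaving ⌊198α+ρ⌋ − ⌊0·α+ρ⌋
198α + ρ = (198·236 + 595) / 681 = 47323/681
ρ = 595/681
⌊47323/681⌋ = 69,  ⌊595/681⌋ = 0
#1s = 69 − 0 = 69


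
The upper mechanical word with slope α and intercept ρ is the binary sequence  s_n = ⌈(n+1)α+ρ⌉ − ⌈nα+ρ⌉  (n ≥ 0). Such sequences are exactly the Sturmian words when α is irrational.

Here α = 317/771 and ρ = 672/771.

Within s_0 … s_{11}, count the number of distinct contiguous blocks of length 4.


t_n = ⌈(n·317+672)/771⌉ for n = 0 … 12:
  n=0…9: ⌈672/771⌉=1 ⌈989/771⌉=2 ⌈1306/771⌉=2 ⌈1623/771⌉=3 ⌈1940/771⌉=3 ⌈2257/771⌉=3 ⌈2574/771⌉=4 ⌈2891/771⌉=4 ⌈3208/771⌉=5 ⌈3525/771⌉=5
  n=10…12: ⌈3842/771⌉=5 ⌈4159/771⌉=6 ⌈4476/771⌉=6
s_n = t_(n+1) − t_n for n = 0 … 11 gives
prefix = 101001010010
slide a length-4 window over [0..3] … [8..11] (9 windows); first occurrence of each distinct factor:
  [  0..  3] 1010
  [  1..  4] 0100
  [  2..  5] 1001
  [  3..  6] 0010
  [  4..  7] 0101
  (the other 4 windows repeat one of these)
distinct factors: {0010, 0100, 0101, 1001, 1010}
count = 5  (Sturmian bound for length 4 is 5)

5


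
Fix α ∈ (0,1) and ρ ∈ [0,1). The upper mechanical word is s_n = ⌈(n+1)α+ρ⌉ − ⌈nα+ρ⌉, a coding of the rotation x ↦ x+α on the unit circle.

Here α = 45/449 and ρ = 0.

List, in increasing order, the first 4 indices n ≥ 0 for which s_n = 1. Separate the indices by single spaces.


n=0: ⌈45/449⌉−⌈0/449⌉ = 1−0 = 1  ← one
n=1: ⌈90/449⌉−⌈45/449⌉ = 1−1 = 0
n=2: ⌈135/449⌉−⌈90/449⌉ = 1−1 = 0
n=3: ⌈180/449⌉−⌈135/449⌉ = 1−1 = 0
n=4: ⌈225/449⌉−⌈180/449⌉ = 1−1 = 0
n=5: ⌈270/449⌉−⌈225/449⌉ = 1−1 = 0
n=6: ⌈315/449⌉−⌈270/449⌉ = 1−1 = 0
n=7: ⌈360/449⌉−⌈315/449⌉ = 1−1 = 0
n=8: ⌈405/449⌉−⌈360/449⌉ = 1−1 = 0
n=9: ⌈450/449⌉−⌈405/449⌉ = 2−1 = 1  ← one
n=10: ⌈495/449⌉−⌈450/449⌉ = 2−2 = 0
n=11: ⌈540/449⌉−⌈495/449⌉ = 2−2 = 0
n=12: ⌈585/449⌉−⌈540/449⌉ = 2−2 = 0
n=13: ⌈630/449⌉−⌈585/449⌉ = 2−2 = 0
n=14: ⌈675/449⌉−⌈630/449⌉ = 2−2 = 0
n=15: ⌈720/449⌉−⌈675/449⌉ = 2−2 = 0
n=16: ⌈765/449⌉−⌈720/449⌉ = 2−2 = 0
n=17: ⌈810/449⌉−⌈765/449⌉ = 2−2 = 0
n=18: ⌈855/449⌉−⌈810/449⌉ = 2−2 = 0
n=19: ⌈900/449⌉−⌈855/449⌉ = 3−2 = 1  ← one
n=20: ⌈945/449⌉−⌈900/449⌉ = 3−3 = 0
n=21: ⌈990/449⌉−⌈945/449⌉ = 3−3 = 0
n=22: ⌈1035/449⌉−⌈990/449⌉ = 3−3 = 0
n=23: ⌈1080/449⌉−⌈1035/449⌉ = 3−3 = 0
n=24: ⌈1125/449⌉−⌈1080/449⌉ = 3−3 = 0
n=25: ⌈1170/449⌉−⌈1125/449⌉ = 3−3 = 0
n=26: ⌈1215/449⌉−⌈1170/449⌉ = 3−3 = 0
n=27: ⌈1260/449⌉−⌈1215/449⌉ = 3−3 = 0
n=28: ⌈1305/449⌉−⌈1260/449⌉ = 3−3 = 0
n=29: ⌈1350/449⌉−⌈1305/449⌉ = 4−3 = 1  ← one
positions of the first 4 ones: 0 9 19 29

0 9 19 29


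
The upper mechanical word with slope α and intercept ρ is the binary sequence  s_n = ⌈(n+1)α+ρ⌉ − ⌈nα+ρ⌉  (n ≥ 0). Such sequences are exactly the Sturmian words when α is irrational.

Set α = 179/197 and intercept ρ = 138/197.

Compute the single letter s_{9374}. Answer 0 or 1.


1

(n+1)α + ρ = (9375·179 + 138) / 197 = 1678263/197
nα + ρ     = (9374·179 + 138) / 197 = 1678084/197
⌈1678263/197⌉ = 8520,  ⌈1678084/197⌉ = 8519
s_{9374} = 8520 − 8519 = 1


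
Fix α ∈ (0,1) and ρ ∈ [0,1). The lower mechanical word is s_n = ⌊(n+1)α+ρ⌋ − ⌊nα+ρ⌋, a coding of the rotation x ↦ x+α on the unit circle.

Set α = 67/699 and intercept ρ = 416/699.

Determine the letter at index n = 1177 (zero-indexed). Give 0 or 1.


(n+1)α + ρ = (1178·67 + 416) / 699 = 79342/699
nα + ρ     = (1177·67 + 416) / 699 = 79275/699
⌊79342/699⌋ = 113,  ⌊79275/699⌋ = 113
s_{1177} = 113 − 113 = 0

0


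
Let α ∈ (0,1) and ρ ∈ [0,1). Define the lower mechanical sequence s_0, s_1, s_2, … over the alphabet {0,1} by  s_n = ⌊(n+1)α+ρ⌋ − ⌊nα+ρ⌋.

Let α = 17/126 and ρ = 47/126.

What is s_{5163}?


1

(n+1)α + ρ = (5164·17 + 47) / 126 = 87835/126
nα + ρ     = (5163·17 + 47) / 126 = 87818/126
⌊87835/126⌋ = 697,  ⌊87818/126⌋ = 696
s_{5163} = 697 − 696 = 1


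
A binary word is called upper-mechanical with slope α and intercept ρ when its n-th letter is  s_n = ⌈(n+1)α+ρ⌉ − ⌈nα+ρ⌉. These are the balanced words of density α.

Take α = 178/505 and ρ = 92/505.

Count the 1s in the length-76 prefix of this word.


#1s = Σ_{n=0}^{75} s_n = Σ_{n=0}^{75} (⌈(n+1)α+ρ⌉ − ⌈nα+ρ⌉)
the sum telescopes: every ⌈nα+ρ⌉ with 0 < n < 76 appears once with + and once with −, leaving ⌈76α+ρ⌉ − ⌈0·α+ρ⌉
76α + ρ = (76·178 + 92) / 505 = 13620/505
ρ = 92/505
⌈13620/505⌉ = 27,  ⌈92/505⌉ = 1
#1s = 27 − 1 = 26

26


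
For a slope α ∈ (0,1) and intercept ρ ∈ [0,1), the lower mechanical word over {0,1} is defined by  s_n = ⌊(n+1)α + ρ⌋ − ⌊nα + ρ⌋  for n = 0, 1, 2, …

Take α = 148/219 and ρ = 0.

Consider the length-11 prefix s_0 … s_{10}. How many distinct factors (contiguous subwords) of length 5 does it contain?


3

t_n = ⌊(n·148)/219⌋ for n = 0 … 11:
  n=0…9: ⌊0/219⌋=0 ⌊148/219⌋=0 ⌊296/219⌋=1 ⌊444/219⌋=2 ⌊592/219⌋=2 ⌊740/219⌋=3 ⌊888/219⌋=4 ⌊1036/219⌋=4 ⌊1184/219⌋=5 ⌊1332/219⌋=6
  n=10…11: ⌊1480/219⌋=6 ⌊1628/219⌋=7
s_n = t_(n+1) − t_n for n = 0 … 10 gives
prefix = 01101101101
slide a length-5 window over [0..4] … [6..10] (7 windows); first occurrence of each distinct factor:
  [  0..  4] 01101
  [  1..  5] 11011
  [  2..  6] 10110
  (the other 4 windows repeat one of these)
distinct factors: {01101, 10110, 11011}
count = 3  (Sturmian bound for length 5 is 6)


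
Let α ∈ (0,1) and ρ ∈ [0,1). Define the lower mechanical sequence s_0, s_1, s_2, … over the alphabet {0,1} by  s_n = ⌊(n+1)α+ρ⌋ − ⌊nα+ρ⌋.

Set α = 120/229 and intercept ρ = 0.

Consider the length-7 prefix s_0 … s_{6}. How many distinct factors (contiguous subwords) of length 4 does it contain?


2

t_n = ⌊(n·120)/229⌋ for n = 0 … 7:
  n=0…7: ⌊0/229⌋=0 ⌊120/229⌋=0 ⌊240/229⌋=1 ⌊360/229⌋=1 ⌊480/229⌋=2 ⌊600/229⌋=2 ⌊720/229⌋=3 ⌊840/229⌋=3
s_n = t_(n+1) − t_n for n = 0 … 6 gives
prefix = 0101010
slide a length-4 window over [0..3] … [3..6] (4 windows); first occurrence of each distinct factor:
  [  0..  3] 0101
  [  1..  4] 1010
  (the other 2 windows repeat one of these)
distinct factors: {0101, 1010}
count = 2  (Sturmian bound for length 4 is 5)


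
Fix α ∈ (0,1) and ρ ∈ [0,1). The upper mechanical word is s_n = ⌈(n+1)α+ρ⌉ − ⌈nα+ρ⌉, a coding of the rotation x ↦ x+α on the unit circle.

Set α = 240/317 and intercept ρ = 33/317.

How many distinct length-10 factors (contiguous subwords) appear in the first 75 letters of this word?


11

t_n = ⌈(n·240+33)/317⌉ for n = 0 … 75:
  n=0…9: ⌈33/317⌉=1 ⌈273/317⌉=1 ⌈513/317⌉=2 ⌈753/317⌉=3 ⌈993/317⌉=4 ⌈1233/317⌉=4 ⌈1473/317⌉=5 ⌈1713/317⌉=6 ⌈1953/317⌉=7 ⌈2193/317⌉=7
  n=10…19: ⌈2433/317⌉=8 ⌈2673/317⌉=9 ⌈2913/317⌉=10 ⌈3153/317⌉=10 ⌈3393/317⌉=11 ⌈3633/317⌉=12 ⌈3873/317⌉=13 ⌈4113/317⌉=13 ⌈4353/317⌉=14 ⌈4593/317⌉=15
  n=20…29: ⌈4833/317⌉=16 ⌈5073/317⌉=17 ⌈5313/317⌉=17 ⌈5553/317⌉=18 ⌈5793/317⌉=19 ⌈6033/317⌉=20 ⌈6273/317⌉=20 ⌈6513/317⌉=21 ⌈6753/317⌉=22 ⌈6993/317⌉=23
  n=30…39: ⌈7233/317⌉=23 ⌈7473/317⌉=24 ⌈7713/317⌉=25 ⌈7953/317⌉=26 ⌈8193/317⌉=26 ⌈8433/317⌉=27 ⌈8673/317⌉=28 ⌈8913/317⌉=29 ⌈9153/317⌉=29 ⌈9393/317⌉=30
  n=40…49: ⌈9633/317⌉=31 ⌈9873/317⌉=32 ⌈10113/317⌉=32 ⌈10353/317⌉=33 ⌈10593/317⌉=34 ⌈10833/317⌉=35 ⌈11073/317⌉=35 ⌈11313/317⌉=36 ⌈11553/317⌉=37 ⌈11793/317⌉=38
  n=50…59: ⌈12033/317⌉=38 ⌈12273/317⌉=39 ⌈12513/317⌉=40 ⌈12753/317⌉=41 ⌈12993/317⌉=41 ⌈13233/317⌉=42 ⌈13473/317⌉=43 ⌈13713/317⌉=44 ⌈13953/317⌉=45 ⌈14193/317⌉=45
  n=60…69: ⌈14433/317⌉=46 ⌈14673/317⌉=47 ⌈14913/317⌉=48 ⌈15153/317⌉=48 ⌈15393/317⌉=49 ⌈15633/317⌉=50 ⌈15873/317⌉=51 ⌈16113/317⌉=51 ⌈16353/317⌉=52 ⌈16593/317⌉=53
  n=70…75: ⌈16833/317⌉=54 ⌈17073/317⌉=54 ⌈17313/317⌉=55 ⌈17553/317⌉=56 ⌈17793/317⌉=57 ⌈18033/317⌉=57
s_n = t_(n+1) − t_n for n = 0 … 74 gives
prefix = 011101110111011101111011101110111011101110111011101110111101110111011101110
slide a length-10 window over [0..9] … [65..74] (66 windows); first occurrence of each distinct factor:
  [  0..  9] 0111011101
  [  1.. 10] 1110111011
  [  2.. 11] 1101110111
  [  3.. 12] 1011101110
  [ 11.. 20] 1011101111
  [ 12.. 21] 0111011110
  [ 13.. 22] 1110111101
  [ 14.. 23] 1101111011
  [ 15.. 24] 1011110111
  [ 16.. 25] 0111101110
  [ 17.. 26] 1111011101
  (the other 55 windows repeat one of these)
distinct factors: {0111011101, 0111011110, 0111101110, 1011101110, 1011101111, 1011110111, 1101110111, 1101111011, 1110111011, 1110111101, 1111011101}
count = 11  (Sturmian bound for length 10 is 11)


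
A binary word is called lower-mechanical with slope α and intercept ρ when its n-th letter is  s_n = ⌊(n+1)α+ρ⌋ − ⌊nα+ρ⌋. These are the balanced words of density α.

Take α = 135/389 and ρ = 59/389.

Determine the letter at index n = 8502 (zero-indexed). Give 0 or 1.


(n+1)α + ρ = (8503·135 + 59) / 389 = 1147964/389
nα + ρ     = (8502·135 + 59) / 389 = 1147829/389
⌊1147964/389⌋ = 2951,  ⌊1147829/389⌋ = 2950
s_{8502} = 2951 − 2950 = 1

1


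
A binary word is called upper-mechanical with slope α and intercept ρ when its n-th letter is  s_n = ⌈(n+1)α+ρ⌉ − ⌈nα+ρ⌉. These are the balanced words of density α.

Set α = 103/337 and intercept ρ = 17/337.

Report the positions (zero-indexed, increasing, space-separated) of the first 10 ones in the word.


n=0: ⌈120/337⌉−⌈17/337⌉ = 1−1 = 0
n=1: ⌈223/337⌉−⌈120/337⌉ = 1−1 = 0
n=2: ⌈326/337⌉−⌈223/337⌉ = 1−1 = 0
n=3: ⌈429/337⌉−⌈326/337⌉ = 2−1 = 1  ← one
n=4: ⌈532/337⌉−⌈429/337⌉ = 2−2 = 0
n=5: ⌈635/337⌉−⌈532/337⌉ = 2−2 = 0
n=6: ⌈738/337⌉−⌈635/337⌉ = 3−2 = 1  ← one
n=7: ⌈841/337⌉−⌈738/337⌉ = 3−3 = 0
n=8: ⌈944/337⌉−⌈841/337⌉ = 3−3 = 0
n=9: ⌈1047/337⌉−⌈944/337⌉ = 4−3 = 1  ← one
n=10: ⌈1150/337⌉−⌈1047/337⌉ = 4−4 = 0
n=11: ⌈1253/337⌉−⌈1150/337⌉ = 4−4 = 0
n=12: ⌈1356/337⌉−⌈1253/337⌉ = 5−4 = 1  ← one
n=13: ⌈1459/337⌉−⌈1356/337⌉ = 5−5 = 0
n=14: ⌈1562/337⌉−⌈1459/337⌉ = 5−5 = 0
n=15: ⌈1665/337⌉−⌈1562/337⌉ = 5−5 = 0
n=16: ⌈1768/337⌉−⌈1665/337⌉ = 6−5 = 1  ← one
n=17: ⌈1871/337⌉−⌈1768/337⌉ = 6−6 = 0
n=18: ⌈1974/337⌉−⌈1871/337⌉ = 6−6 = 0
n=19: ⌈2077/337⌉−⌈1974/337⌉ = 7−6 = 1  ← one
n=20: ⌈2180/337⌉−⌈2077/337⌉ = 7−7 = 0
n=21: ⌈2283/337⌉−⌈2180/337⌉ = 7−7 = 0
n=22: ⌈2386/337⌉−⌈2283/337⌉ = 8−7 = 1  ← one
n=23: ⌈2489/337⌉−⌈2386/337⌉ = 8−8 = 0
n=24: ⌈2592/337⌉−⌈2489/337⌉ = 8−8 = 0
n=25: ⌈2695/337⌉−⌈2592/337⌉ = 8−8 = 0
n=26: ⌈2798/337⌉−⌈2695/337⌉ = 9−8 = 1  ← one
n=27: ⌈2901/337⌉−⌈2798/337⌉ = 9−9 = 0
n=28: ⌈3004/337⌉−⌈2901/337⌉ = 9−9 = 0
n=29: ⌈3107/337⌉−⌈3004/337⌉ = 10−9 = 1  ← one
n=30: ⌈3210/337⌉−⌈3107/337⌉ = 10−10 = 0
n=31: ⌈3313/337⌉−⌈3210/337⌉ = 10−10 = 0
n=32: ⌈3416/337⌉−⌈3313/337⌉ = 11−10 = 1  ← one
positions of the first 10 ones: 3 6 9 12 16 19 22 26 29 32

3 6 9 12 16 19 22 26 29 32


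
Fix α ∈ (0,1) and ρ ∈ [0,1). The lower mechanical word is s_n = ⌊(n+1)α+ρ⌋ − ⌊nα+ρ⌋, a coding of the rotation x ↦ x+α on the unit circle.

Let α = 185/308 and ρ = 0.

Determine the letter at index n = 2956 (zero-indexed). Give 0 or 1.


1

(n+1)α + ρ = (2957·185) / 308 = 547045/308
nα + ρ     = (2956·185) / 308 = 546860/308
⌊547045/308⌋ = 1776,  ⌊546860/308⌋ = 1775
s_{2956} = 1776 − 1775 = 1


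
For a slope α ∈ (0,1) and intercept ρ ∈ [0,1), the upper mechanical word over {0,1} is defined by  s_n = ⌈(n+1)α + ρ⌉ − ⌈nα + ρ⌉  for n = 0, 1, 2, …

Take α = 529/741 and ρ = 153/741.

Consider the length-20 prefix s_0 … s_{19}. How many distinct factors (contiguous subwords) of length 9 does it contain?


t_n = ⌈(n·529+153)/741⌉ for n = 0 … 20:
  n=0…9: ⌈153/741⌉=1 ⌈682/741⌉=1 ⌈1211/741⌉=2 ⌈1740/741⌉=3 ⌈2269/741⌉=4 ⌈2798/741⌉=4 ⌈3327/741⌉=5 ⌈3856/741⌉=6 ⌈4385/741⌉=6 ⌈4914/741⌉=7
  n=10…19: ⌈5443/741⌉=8 ⌈5972/741⌉=9 ⌈6501/741⌉=9 ⌈7030/741⌉=10 ⌈7559/741⌉=11 ⌈8088/741⌉=11 ⌈8617/741⌉=12 ⌈9146/741⌉=13 ⌈9675/741⌉=14 ⌈10204/741⌉=14
  n=20: ⌈10733/741⌉=15
s_n = t_(n+1) − t_n for n = 0 … 19 gives
prefix = 01110110111011011101
slide a length-9 window over [0..8] … [11..19] (12 windows); first occurrence of each distinct factor:
  [  0..  8] 011101101
  [  1..  9] 111011011
  [  2.. 10] 110110111
  [  3.. 11] 101101110
  [  4.. 12] 011011101
  [  5.. 13] 110111011
  [  6.. 14] 101110110
  (the other 5 windows repeat one of these)
distinct factors: {011011101, 011101101, 101101110, 101110110, 110110111, 110111011, 111011011}
count = 7  (Sturmian bound for length 9 is 10)

7


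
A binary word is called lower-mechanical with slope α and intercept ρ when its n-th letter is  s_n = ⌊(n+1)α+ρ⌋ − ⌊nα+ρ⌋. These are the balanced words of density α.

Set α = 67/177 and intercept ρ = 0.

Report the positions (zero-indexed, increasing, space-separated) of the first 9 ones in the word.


n=0: ⌊67/177⌋−⌊0/177⌋ = 0−0 = 0
n=1: ⌊134/177⌋−⌊67/177⌋ = 0−0 = 0
n=2: ⌊201/177⌋−⌊134/177⌋ = 1−0 = 1  ← one
n=3: ⌊268/177⌋−⌊201/177⌋ = 1−1 = 0
n=4: ⌊335/177⌋−⌊268/177⌋ = 1−1 = 0
n=5: ⌊402/177⌋−⌊335/177⌋ = 2−1 = 1  ← one
n=6: ⌊469/177⌋−⌊402/177⌋ = 2−2 = 0
n=7: ⌊536/177⌋−⌊469/177⌋ = 3−2 = 1  ← one
n=8: ⌊603/177⌋−⌊536/177⌋ = 3−3 = 0
n=9: ⌊670/177⌋−⌊603/177⌋ = 3−3 = 0
n=10: ⌊737/177⌋−⌊670/177⌋ = 4−3 = 1  ← one
n=11: ⌊804/177⌋−⌊737/177⌋ = 4−4 = 0
n=12: ⌊871/177⌋−⌊804/177⌋ = 4−4 = 0
n=13: ⌊938/177⌋−⌊871/177⌋ = 5−4 = 1  ← one
n=14: ⌊1005/177⌋−⌊938/177⌋ = 5−5 = 0
n=15: ⌊1072/177⌋−⌊1005/177⌋ = 6−5 = 1  ← one
n=16: ⌊1139/177⌋−⌊1072/177⌋ = 6−6 = 0
n=17: ⌊1206/177⌋−⌊1139/177⌋ = 6−6 = 0
n=18: ⌊1273/177⌋−⌊1206/177⌋ = 7−6 = 1  ← one
n=19: ⌊1340/177⌋−⌊1273/177⌋ = 7−7 = 0
n=20: ⌊1407/177⌋−⌊1340/177⌋ = 7−7 = 0
n=21: ⌊1474/177⌋−⌊1407/177⌋ = 8−7 = 1  ← one
n=22: ⌊1541/177⌋−⌊1474/177⌋ = 8−8 = 0
n=23: ⌊1608/177⌋−⌊1541/177⌋ = 9−8 = 1  ← one
positions of the first 9 ones: 2 5 7 10 13 15 18 21 23

2 5 7 10 13 15 18 21 23


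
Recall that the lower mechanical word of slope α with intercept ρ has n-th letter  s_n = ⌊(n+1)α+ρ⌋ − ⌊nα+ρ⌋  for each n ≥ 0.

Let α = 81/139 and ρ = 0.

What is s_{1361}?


0

(n+1)α + ρ = (1362·81) / 139 = 110322/139
nα + ρ     = (1361·81) / 139 = 110241/139
⌊110322/139⌋ = 793,  ⌊110241/139⌋ = 793
s_{1361} = 793 − 793 = 0


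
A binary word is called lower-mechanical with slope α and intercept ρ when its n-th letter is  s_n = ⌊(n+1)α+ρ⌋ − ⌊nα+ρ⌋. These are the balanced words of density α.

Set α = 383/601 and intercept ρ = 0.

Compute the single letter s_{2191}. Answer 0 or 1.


0

(n+1)α + ρ = (2192·383) / 601 = 839536/601
nα + ρ     = (2191·383) / 601 = 839153/601
⌊839536/601⌋ = 1396,  ⌊839153/601⌋ = 1396
s_{2191} = 1396 − 1396 = 0


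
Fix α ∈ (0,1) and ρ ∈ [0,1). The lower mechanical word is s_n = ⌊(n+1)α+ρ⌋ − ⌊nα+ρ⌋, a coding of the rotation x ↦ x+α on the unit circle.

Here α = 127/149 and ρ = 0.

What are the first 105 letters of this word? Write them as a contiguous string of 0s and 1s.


011111011111101111110111111011111011111101111110111111011111011111101111110111111011111101111101111110111

n=0: ⌊(1·127)/149⌋ − ⌊(0·127)/149⌋ = ⌊127/149⌋ − ⌊0/149⌋ = 0 − 0 = 0
n=1: ⌊(2·127)/149⌋ − ⌊(1·127)/149⌋ = ⌊254/149⌋ − ⌊127/149⌋ = 1 − 0 = 1
n=2: ⌊(3·127)/149⌋ − ⌊(2·127)/149⌋ = ⌊381/149⌋ − ⌊254/149⌋ = 2 − 1 = 1
n=3: ⌊(4·127)/149⌋ − ⌊(3·127)/149⌋ = ⌊508/149⌋ − ⌊381/149⌋ = 3 − 2 = 1
n=4: ⌊(5·127)/149⌋ − ⌊(4·127)/149⌋ = ⌊635/149⌋ − ⌊508/149⌋ = 4 − 3 = 1
n=5: ⌊(6·127)/149⌋ − ⌊(5·127)/149⌋ = ⌊762/149⌋ − ⌊635/149⌋ = 5 − 4 = 1
n=6: ⌊(7·127)/149⌋ − ⌊(6·127)/149⌋ = ⌊889/149⌋ − ⌊762/149⌋ = 5 − 5 = 0
n=7: ⌊(8·127)/149⌋ − ⌊(7·127)/149⌋ = ⌊1016/149⌋ − ⌊889/149⌋ = 6 − 5 = 1
n=8: ⌊(9·127)/149⌋ − ⌊(8·127)/149⌋ = ⌊1143/149⌋ − ⌊1016/149⌋ = 7 − 6 = 1
n=9: ⌊(10·127)/149⌋ − ⌊(9·127)/149⌋ = ⌊1270/149⌋ − ⌊1143/149⌋ = 8 − 7 = 1
n=10: ⌊(11·127)/149⌋ − ⌊(10·127)/149⌋ = ⌊1397/149⌋ − ⌊1270/149⌋ = 9 − 8 = 1
n=11: ⌊(12·127)/149⌋ − ⌊(11·127)/149⌋ = ⌊1524/149⌋ − ⌊1397/149⌋ = 10 − 9 = 1
n=12: ⌊(13·127)/149⌋ − ⌊(12·127)/149⌋ = ⌊1651/149⌋ − ⌊1524/149⌋ = 11 − 10 = 1
n=13: ⌊(14·127)/149⌋ − ⌊(13·127)/149⌋ = ⌊1778/149⌋ − ⌊1651/149⌋ = 11 − 11 = 0
n=14: ⌊(15·127)/149⌋ − ⌊(14·127)/149⌋ = ⌊1905/149⌋ − ⌊1778/149⌋ = 12 − 11 = 1
n=15: ⌊(16·127)/149⌋ − ⌊(15·127)/149⌋ = ⌊2032/149⌋ − ⌊1905/149⌋ = 13 − 12 = 1
n=16: ⌊(17·127)/149⌋ − ⌊(16·127)/149⌋ = ⌊2159/149⌋ − ⌊2032/149⌋ = 14 − 13 = 1
n=17: ⌊(18·127)/149⌋ − ⌊(17·127)/149⌋ = ⌊2286/149⌋ − ⌊2159/149⌋ = 15 − 14 = 1
n=18: ⌊(19·127)/149⌋ − ⌊(18·127)/149⌋ = ⌊2413/149⌋ − ⌊2286/149⌋ = 16 − 15 = 1
n=19: ⌊(20·127)/149⌋ − ⌊(19·127)/149⌋ = ⌊2540/149⌋ − ⌊2413/149⌋ = 17 − 16 = 1
n=20: ⌊(21·127)/149⌋ − ⌊(20·127)/149⌋ = ⌊2667/149⌋ − ⌊2540/149⌋ = 17 − 17 = 0
n=21: ⌊(22·127)/149⌋ − ⌊(21·127)/149⌋ = ⌊2794/149⌋ − ⌊2667/149⌋ = 18 − 17 = 1
n=22: ⌊(23·127)/149⌋ − ⌊(22·127)/149⌋ = ⌊2921/149⌋ − ⌊2794/149⌋ = 19 − 18 = 1
n=23: ⌊(24·127)/149⌋ − ⌊(23·127)/149⌋ = ⌊3048/149⌋ − ⌊2921/149⌋ = 20 − 19 = 1
n=24: ⌊(25·127)/149⌋ − ⌊(24·127)/149⌋ = ⌊3175/149⌋ − ⌊3048/149⌋ = 21 − 20 = 1
n=25: ⌊(26·127)/149⌋ − ⌊(25·127)/149⌋ = ⌊3302/149⌋ − ⌊3175/149⌋ = 22 − 21 = 1
n=26: ⌊(27·127)/149⌋ − ⌊(26·127)/149⌋ = ⌊3429/149⌋ − ⌊3302/149⌋ = 23 − 22 = 1
n=27: ⌊(28·127)/149⌋ − ⌊(27·127)/149⌋ = ⌊3556/149⌋ − ⌊3429/149⌋ = 23 − 23 = 0
n=28: ⌊(29·127)/149⌋ − ⌊(28·127)/149⌋ = ⌊3683/149⌋ − ⌊3556/149⌋ = 24 − 23 = 1
n=29: ⌊(30·127)/149⌋ − ⌊(29·127)/149⌋ = ⌊3810/149⌋ − ⌊3683/149⌋ = 25 − 24 = 1
n=30: ⌊(31·127)/149⌋ − ⌊(30·127)/149⌋ = ⌊3937/149⌋ − ⌊3810/149⌋ = 26 − 25 = 1
n=31: ⌊(32·127)/149⌋ − ⌊(31·127)/149⌋ = ⌊4064/149⌋ − ⌊3937/149⌋ = 27 − 26 = 1
n=32: ⌊(33·127)/149⌋ − ⌊(32·127)/149⌋ = ⌊4191/149⌋ − ⌊4064/149⌋ = 28 − 27 = 1
n=33: ⌊(34·127)/149⌋ − ⌊(33·127)/149⌋ = ⌊4318/149⌋ − ⌊4191/149⌋ = 28 − 28 = 0
n=34: ⌊(35·127)/149⌋ − ⌊(34·127)/149⌋ = ⌊4445/149⌋ − ⌊4318/149⌋ = 29 − 28 = 1
n=35: ⌊(36·127)/149⌋ − ⌊(35·127)/149⌋ = ⌊4572/149⌋ − ⌊4445/149⌋ = 30 − 29 = 1
n=36: ⌊(37·127)/149⌋ − ⌊(36·127)/149⌋ = ⌊4699/149⌋ − ⌊4572/149⌋ = 31 − 30 = 1
n=37: ⌊(38·127)/149⌋ − ⌊(37·127)/149⌋ = ⌊4826/149⌋ − ⌊4699/149⌋ = 32 − 31 = 1
n=38: ⌊(39·127)/149⌋ − ⌊(38·127)/149⌋ = ⌊4953/149⌋ − ⌊4826/149⌋ = 33 − 32 = 1
n=39: ⌊(40·127)/149⌋ − ⌊(39·127)/149⌋ = ⌊5080/149⌋ − ⌊4953/149⌋ = 34 − 33 = 1
n=40: ⌊(41·127)/149⌋ − ⌊(40·127)/149⌋ = ⌊5207/149⌋ − ⌊5080/149⌋ = 34 − 34 = 0
n=41: ⌊(42·127)/149⌋ − ⌊(41·127)/149⌋ = ⌊5334/149⌋ − ⌊5207/149⌋ = 35 − 34 = 1
n=42: ⌊(43·127)/149⌋ − ⌊(42·127)/149⌋ = ⌊5461/149⌋ − ⌊5334/149⌋ = 36 − 35 = 1
n=43: ⌊(44·127)/149⌋ − ⌊(43·127)/149⌋ = ⌊5588/149⌋ − ⌊5461/149⌋ = 37 − 36 = 1
n=44: ⌊(45·127)/149⌋ − ⌊(44·127)/149⌋ = ⌊5715/149⌋ − ⌊5588/149⌋ = 38 − 37 = 1
n=45: ⌊(46·127)/149⌋ − ⌊(45·127)/149⌋ = ⌊5842/149⌋ − ⌊5715/149⌋ = 39 − 38 = 1
n=46: ⌊(47·127)/149⌋ − ⌊(46·127)/149⌋ = ⌊5969/149⌋ − ⌊5842/149⌋ = 40 − 39 = 1
n=47: ⌊(48·127)/149⌋ − ⌊(47·127)/149⌋ = ⌊6096/149⌋ − ⌊5969/149⌋ = 40 − 40 = 0
n=48: ⌊(49·127)/149⌋ − ⌊(48·127)/149⌋ = ⌊6223/149⌋ − ⌊6096/149⌋ = 41 − 40 = 1
n=49: ⌊(50·127)/149⌋ − ⌊(49·127)/149⌋ = ⌊6350/149⌋ − ⌊6223/149⌋ = 42 − 41 = 1
n=50: ⌊(51·127)/149⌋ − ⌊(50·127)/149⌋ = ⌊6477/149⌋ − ⌊6350/149⌋ = 43 − 42 = 1
n=51: ⌊(52·127)/149⌋ − ⌊(51·127)/149⌋ = ⌊6604/149⌋ − ⌊6477/149⌋ = 44 − 43 = 1
n=52: ⌊(53·127)/149⌋ − ⌊(52·127)/149⌋ = ⌊6731/149⌋ − ⌊6604/149⌋ = 45 − 44 = 1
n=53: ⌊(54·127)/149⌋ − ⌊(53·127)/149⌋ = ⌊6858/149⌋ − ⌊6731/149⌋ = 46 − 45 = 1
n=54: ⌊(55·127)/149⌋ − ⌊(54·127)/149⌋ = ⌊6985/149⌋ − ⌊6858/149⌋ = 46 − 46 = 0
n=55: ⌊(56·127)/149⌋ − ⌊(55·127)/149⌋ = ⌊7112/149⌋ − ⌊6985/149⌋ = 47 − 46 = 1
n=56: ⌊(57·127)/149⌋ − ⌊(56·127)/149⌋ = ⌊7239/149⌋ − ⌊7112/149⌋ = 48 − 47 = 1
n=57: ⌊(58·127)/149⌋ − ⌊(57·127)/149⌋ = ⌊7366/149⌋ − ⌊7239/149⌋ = 49 − 48 = 1
n=58: ⌊(59·127)/149⌋ − ⌊(58·127)/149⌋ = ⌊7493/149⌋ − ⌊7366/149⌋ = 50 − 49 = 1
n=59: ⌊(60·127)/149⌋ − ⌊(59·127)/149⌋ = ⌊7620/149⌋ − ⌊7493/149⌋ = 51 − 50 = 1
n=60: ⌊(61·127)/149⌋ − ⌊(60·127)/149⌋ = ⌊7747/149⌋ − ⌊7620/149⌋ = 51 − 51 = 0
n=61: ⌊(62·127)/149⌋ − ⌊(61·127)/149⌋ = ⌊7874/149⌋ − ⌊7747/149⌋ = 52 − 51 = 1
n=62: ⌊(63·127)/149⌋ − ⌊(62·127)/149⌋ = ⌊8001/149⌋ − ⌊7874/149⌋ = 53 − 52 = 1
n=63: ⌊(64·127)/149⌋ − ⌊(63·127)/149⌋ = ⌊8128/149⌋ − ⌊8001/149⌋ = 54 − 53 = 1
n=64: ⌊(65·127)/149⌋ − ⌊(64·127)/149⌋ = ⌊8255/149⌋ − ⌊8128/149⌋ = 55 − 54 = 1
n=65: ⌊(66·127)/149⌋ − ⌊(65·127)/149⌋ = ⌊8382/149⌋ − ⌊8255/149⌋ = 56 − 55 = 1
n=66: ⌊(67·127)/149⌋ − ⌊(66·127)/149⌋ = ⌊8509/149⌋ − ⌊8382/149⌋ = 57 − 56 = 1
n=67: ⌊(68·127)/149⌋ − ⌊(67·127)/149⌋ = ⌊8636/149⌋ − ⌊8509/149⌋ = 57 − 57 = 0
n=68: ⌊(69·127)/149⌋ − ⌊(68·127)/149⌋ = ⌊8763/149⌋ − ⌊8636/149⌋ = 58 − 57 = 1
n=69: ⌊(70·127)/149⌋ − ⌊(69·127)/149⌋ = ⌊8890/149⌋ − ⌊8763/149⌋ = 59 − 58 = 1
n=70: ⌊(71·127)/149⌋ − ⌊(70·127)/149⌋ = ⌊9017/149⌋ − ⌊8890/149⌋ = 60 − 59 = 1
n=71: ⌊(72·127)/149⌋ − ⌊(71·127)/149⌋ = ⌊9144/149⌋ − ⌊9017/149⌋ = 61 − 60 = 1
n=72: ⌊(73·127)/149⌋ − ⌊(72·127)/149⌋ = ⌊9271/149⌋ − ⌊9144/149⌋ = 62 − 61 = 1
n=73: ⌊(74·127)/149⌋ − ⌊(73·127)/149⌋ = ⌊9398/149⌋ − ⌊9271/149⌋ = 63 − 62 = 1
n=74: ⌊(75·127)/149⌋ − ⌊(74·127)/149⌋ = ⌊9525/149⌋ − ⌊9398/149⌋ = 63 − 63 = 0
n=75: ⌊(76·127)/149⌋ − ⌊(75·127)/149⌋ = ⌊9652/149⌋ − ⌊9525/149⌋ = 64 − 63 = 1
n=76: ⌊(77·127)/149⌋ − ⌊(76·127)/149⌋ = ⌊9779/149⌋ − ⌊9652/149⌋ = 65 − 64 = 1
n=77: ⌊(78·127)/149⌋ − ⌊(77·127)/149⌋ = ⌊9906/149⌋ − ⌊9779/149⌋ = 66 − 65 = 1
n=78: ⌊(79·127)/149⌋ − ⌊(78·127)/149⌋ = ⌊10033/149⌋ − ⌊9906/149⌋ = 67 − 66 = 1
n=79: ⌊(80·127)/149⌋ − ⌊(79·127)/149⌋ = ⌊10160/149⌋ − ⌊10033/149⌋ = 68 − 67 = 1
n=80: ⌊(81·127)/149⌋ − ⌊(80·127)/149⌋ = ⌊10287/149⌋ − ⌊10160/149⌋ = 69 − 68 = 1
n=81: ⌊(82·127)/149⌋ − ⌊(81·127)/149⌋ = ⌊10414/149⌋ − ⌊10287/149⌋ = 69 − 69 = 0
n=82: ⌊(83·127)/149⌋ − ⌊(82·127)/149⌋ = ⌊10541/149⌋ − ⌊10414/149⌋ = 70 − 69 = 1
n=83: ⌊(84·127)/149⌋ − ⌊(83·127)/149⌋ = ⌊10668/149⌋ − ⌊10541/149⌋ = 71 − 70 = 1
n=84: ⌊(85·127)/149⌋ − ⌊(84·127)/149⌋ = ⌊10795/149⌋ − ⌊10668/149⌋ = 72 − 71 = 1
n=85: ⌊(86·127)/149⌋ − ⌊(85·127)/149⌋ = ⌊10922/149⌋ − ⌊10795/149⌋ = 73 − 72 = 1
n=86: ⌊(87·127)/149⌋ − ⌊(86·127)/149⌋ = ⌊11049/149⌋ − ⌊10922/149⌋ = 74 − 73 = 1
n=87: ⌊(88·127)/149⌋ − ⌊(87·127)/149⌋ = ⌊11176/149⌋ − ⌊11049/149⌋ = 75 − 74 = 1
n=88: ⌊(89·127)/149⌋ − ⌊(88·127)/149⌋ = ⌊11303/149⌋ − ⌊11176/149⌋ = 75 − 75 = 0
n=89: ⌊(90·127)/149⌋ − ⌊(89·127)/149⌋ = ⌊11430/149⌋ − ⌊11303/149⌋ = 76 − 75 = 1
n=90: ⌊(91·127)/149⌋ − ⌊(90·127)/149⌋ = ⌊11557/149⌋ − ⌊11430/149⌋ = 77 − 76 = 1
n=91: ⌊(92·127)/149⌋ − ⌊(91·127)/149⌋ = ⌊11684/149⌋ − ⌊11557/149⌋ = 78 − 77 = 1
n=92: ⌊(93·127)/149⌋ − ⌊(92·127)/149⌋ = ⌊11811/149⌋ − ⌊11684/149⌋ = 79 − 78 = 1
n=93: ⌊(94·127)/149⌋ − ⌊(93·127)/149⌋ = ⌊11938/149⌋ − ⌊11811/149⌋ = 80 − 79 = 1
n=94: ⌊(95·127)/149⌋ − ⌊(94·127)/149⌋ = ⌊12065/149⌋ − ⌊11938/149⌋ = 80 − 80 = 0
n=95: ⌊(96·127)/149⌋ − ⌊(95·127)/149⌋ = ⌊12192/149⌋ − ⌊12065/149⌋ = 81 − 80 = 1
n=96: ⌊(97·127)/149⌋ − ⌊(96·127)/149⌋ = ⌊12319/149⌋ − ⌊12192/149⌋ = 82 − 81 = 1
n=97: ⌊(98·127)/149⌋ − ⌊(97·127)/149⌋ = ⌊12446/149⌋ − ⌊12319/149⌋ = 83 − 82 = 1
n=98: ⌊(99·127)/149⌋ − ⌊(98·127)/149⌋ = ⌊12573/149⌋ − ⌊12446/149⌋ = 84 − 83 = 1
n=99: ⌊(100·127)/149⌋ − ⌊(99·127)/149⌋ = ⌊12700/149⌋ − ⌊12573/149⌋ = 85 − 84 = 1
n=100: ⌊(101·127)/149⌋ − ⌊(100·127)/149⌋ = ⌊12827/149⌋ − ⌊12700/149⌋ = 86 − 85 = 1
n=101: ⌊(102·127)/149⌋ − ⌊(101·127)/149⌋ = ⌊12954/149⌋ − ⌊12827/149⌋ = 86 − 86 = 0
n=102: ⌊(103·127)/149⌋ − ⌊(102·127)/149⌋ = ⌊13081/149⌋ − ⌊12954/149⌋ = 87 − 86 = 1
n=103: ⌊(104·127)/149⌋ − ⌊(103·127)/149⌋ = ⌊13208/149⌋ − ⌊13081/149⌋ = 88 − 87 = 1
n=104: ⌊(105·127)/149⌋ − ⌊(104·127)/149⌋ = ⌊13335/149⌋ − ⌊13208/149⌋ = 89 − 88 = 1


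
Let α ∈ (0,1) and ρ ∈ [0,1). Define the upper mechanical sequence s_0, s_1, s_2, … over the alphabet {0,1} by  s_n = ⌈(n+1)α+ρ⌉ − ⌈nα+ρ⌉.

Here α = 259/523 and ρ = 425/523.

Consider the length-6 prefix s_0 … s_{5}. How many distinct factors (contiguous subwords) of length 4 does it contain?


t_n = ⌈(n·259+425)/523⌉ for n = 0 … 6:
  n=0…6: ⌈425/523⌉=1 ⌈684/523⌉=2 ⌈943/523⌉=2 ⌈1202/523⌉=3 ⌈1461/523⌉=3 ⌈1720/523⌉=4 ⌈1979/523⌉=4
s_n = t_(n+1) − t_n for n = 0 … 5 gives
prefix = 101010
slide a length-4 window over [0..3] … [2..5] (3 windows); first occurrence of each distinct factor:
  [  0..  3] 1010
  [  1..  4] 0101
  (the other 1 window repeats one of these)
distinct factors: {0101, 1010}
count = 2  (Sturmian bound for length 4 is 5)

2


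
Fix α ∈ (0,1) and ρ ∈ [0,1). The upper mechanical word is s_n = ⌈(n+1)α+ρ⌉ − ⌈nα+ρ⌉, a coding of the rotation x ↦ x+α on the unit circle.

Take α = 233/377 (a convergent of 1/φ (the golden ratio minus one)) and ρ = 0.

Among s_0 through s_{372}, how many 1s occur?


#1s = Σ_{n=0}^{372} s_n = Σ_{n=0}^{372} (⌈(n+1)α+ρ⌉ − ⌈nα+ρ⌉)
the sum telescopes: every ⌈nα+ρ⌉ with 0 < n < 373 appears once with + and once with −, leaving ⌈373α+ρ⌉ − ⌈0·α+ρ⌉
373α + ρ = (373·233) / 377 = 86909/377
ρ = 0/377
⌈86909/377⌉ = 231,  ⌈0/377⌉ = 0
#1s = 231 − 0 = 231

231


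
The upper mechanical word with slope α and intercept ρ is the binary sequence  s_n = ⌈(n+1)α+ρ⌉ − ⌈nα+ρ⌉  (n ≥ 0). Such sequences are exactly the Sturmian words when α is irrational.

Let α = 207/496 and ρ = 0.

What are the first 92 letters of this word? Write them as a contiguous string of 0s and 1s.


10101001010100101001010100101001010100101001010100101001010100101001010100101001010100101001

n=0: ⌈(1·207)/496⌉ − ⌈(0·207)/496⌉ = ⌈207/496⌉ − ⌈0/496⌉ = 1 − 0 = 1
n=1: ⌈(2·207)/496⌉ − ⌈(1·207)/496⌉ = ⌈414/496⌉ − ⌈207/496⌉ = 1 − 1 = 0
n=2: ⌈(3·207)/496⌉ − ⌈(2·207)/496⌉ = ⌈621/496⌉ − ⌈414/496⌉ = 2 − 1 = 1
n=3: ⌈(4·207)/496⌉ − ⌈(3·207)/496⌉ = ⌈828/496⌉ − ⌈621/496⌉ = 2 − 2 = 0
n=4: ⌈(5·207)/496⌉ − ⌈(4·207)/496⌉ = ⌈1035/496⌉ − ⌈828/496⌉ = 3 − 2 = 1
n=5: ⌈(6·207)/496⌉ − ⌈(5·207)/496⌉ = ⌈1242/496⌉ − ⌈1035/496⌉ = 3 − 3 = 0
n=6: ⌈(7·207)/496⌉ − ⌈(6·207)/496⌉ = ⌈1449/496⌉ − ⌈1242/496⌉ = 3 − 3 = 0
n=7: ⌈(8·207)/496⌉ − ⌈(7·207)/496⌉ = ⌈1656/496⌉ − ⌈1449/496⌉ = 4 − 3 = 1
n=8: ⌈(9·207)/496⌉ − ⌈(8·207)/496⌉ = ⌈1863/496⌉ − ⌈1656/496⌉ = 4 − 4 = 0
n=9: ⌈(10·207)/496⌉ − ⌈(9·207)/496⌉ = ⌈2070/496⌉ − ⌈1863/496⌉ = 5 − 4 = 1
n=10: ⌈(11·207)/496⌉ − ⌈(10·207)/496⌉ = ⌈2277/496⌉ − ⌈2070/496⌉ = 5 − 5 = 0
n=11: ⌈(12·207)/496⌉ − ⌈(11·207)/496⌉ = ⌈2484/496⌉ − ⌈2277/496⌉ = 6 − 5 = 1
n=12: ⌈(13·207)/496⌉ − ⌈(12·207)/496⌉ = ⌈2691/496⌉ − ⌈2484/496⌉ = 6 − 6 = 0
n=13: ⌈(14·207)/496⌉ − ⌈(13·207)/496⌉ = ⌈2898/496⌉ − ⌈2691/496⌉ = 6 − 6 = 0
n=14: ⌈(15·207)/496⌉ − ⌈(14·207)/496⌉ = ⌈3105/496⌉ − ⌈2898/496⌉ = 7 − 6 = 1
n=15: ⌈(16·207)/496⌉ − ⌈(15·207)/496⌉ = ⌈3312/496⌉ − ⌈3105/496⌉ = 7 − 7 = 0
n=16: ⌈(17·207)/496⌉ − ⌈(16·207)/496⌉ = ⌈3519/496⌉ − ⌈3312/496⌉ = 8 − 7 = 1
n=17: ⌈(18·207)/496⌉ − ⌈(17·207)/496⌉ = ⌈3726/496⌉ − ⌈3519/496⌉ = 8 − 8 = 0
n=18: ⌈(19·207)/496⌉ − ⌈(18·207)/496⌉ = ⌈3933/496⌉ − ⌈3726/496⌉ = 8 − 8 = 0
n=19: ⌈(20·207)/496⌉ − ⌈(19·207)/496⌉ = ⌈4140/496⌉ − ⌈3933/496⌉ = 9 − 8 = 1
n=20: ⌈(21·207)/496⌉ − ⌈(20·207)/496⌉ = ⌈4347/496⌉ − ⌈4140/496⌉ = 9 − 9 = 0
n=21: ⌈(22·207)/496⌉ − ⌈(21·207)/496⌉ = ⌈4554/496⌉ − ⌈4347/496⌉ = 10 − 9 = 1
n=22: ⌈(23·207)/496⌉ − ⌈(22·207)/496⌉ = ⌈4761/496⌉ − ⌈4554/496⌉ = 10 − 10 = 0
n=23: ⌈(24·207)/496⌉ − ⌈(23·207)/496⌉ = ⌈4968/496⌉ − ⌈4761/496⌉ = 11 − 10 = 1
n=24: ⌈(25·207)/496⌉ − ⌈(24·207)/496⌉ = ⌈5175/496⌉ − ⌈4968/496⌉ = 11 − 11 = 0
n=25: ⌈(26·207)/496⌉ − ⌈(25·207)/496⌉ = ⌈5382/496⌉ − ⌈5175/496⌉ = 11 − 11 = 0
n=26: ⌈(27·207)/496⌉ − ⌈(26·207)/496⌉ = ⌈5589/496⌉ − ⌈5382/496⌉ = 12 − 11 = 1
n=27: ⌈(28·207)/496⌉ − ⌈(27·207)/496⌉ = ⌈5796/496⌉ − ⌈5589/496⌉ = 12 − 12 = 0
n=28: ⌈(29·207)/496⌉ − ⌈(28·207)/496⌉ = ⌈6003/496⌉ − ⌈5796/496⌉ = 13 − 12 = 1
n=29: ⌈(30·207)/496⌉ − ⌈(29·207)/496⌉ = ⌈6210/496⌉ − ⌈6003/496⌉ = 13 − 13 = 0
n=30: ⌈(31·207)/496⌉ − ⌈(30·207)/496⌉ = ⌈6417/496⌉ − ⌈6210/496⌉ = 13 − 13 = 0
n=31: ⌈(32·207)/496⌉ − ⌈(31·207)/496⌉ = ⌈6624/496⌉ − ⌈6417/496⌉ = 14 − 13 = 1
n=32: ⌈(33·207)/496⌉ − ⌈(32·207)/496⌉ = ⌈6831/496⌉ − ⌈6624/496⌉ = 14 − 14 = 0
n=33: ⌈(34·207)/496⌉ − ⌈(33·207)/496⌉ = ⌈7038/496⌉ − ⌈6831/496⌉ = 15 − 14 = 1
n=34: ⌈(35·207)/496⌉ − ⌈(34·207)/496⌉ = ⌈7245/496⌉ − ⌈7038/496⌉ = 15 − 15 = 0
n=35: ⌈(36·207)/496⌉ − ⌈(35·207)/496⌉ = ⌈7452/496⌉ − ⌈7245/496⌉ = 16 − 15 = 1
n=36: ⌈(37·207)/496⌉ − ⌈(36·207)/496⌉ = ⌈7659/496⌉ − ⌈7452/496⌉ = 16 − 16 = 0
n=37: ⌈(38·207)/496⌉ − ⌈(37·207)/496⌉ = ⌈7866/496⌉ − ⌈7659/496⌉ = 16 − 16 = 0
n=38: ⌈(39·207)/496⌉ − ⌈(38·207)/496⌉ = ⌈8073/496⌉ − ⌈7866/496⌉ = 17 − 16 = 1
n=39: ⌈(40·207)/496⌉ − ⌈(39·207)/496⌉ = ⌈8280/496⌉ − ⌈8073/496⌉ = 17 − 17 = 0
n=40: ⌈(41·207)/496⌉ − ⌈(40·207)/496⌉ = ⌈8487/496⌉ − ⌈8280/496⌉ = 18 − 17 = 1
n=41: ⌈(42·207)/496⌉ − ⌈(41·207)/496⌉ = ⌈8694/496⌉ − ⌈8487/496⌉ = 18 − 18 = 0
n=42: ⌈(43·207)/496⌉ − ⌈(42·207)/496⌉ = ⌈8901/496⌉ − ⌈8694/496⌉ = 18 − 18 = 0
n=43: ⌈(44·207)/496⌉ − ⌈(43·207)/496⌉ = ⌈9108/496⌉ − ⌈8901/496⌉ = 19 − 18 = 1
n=44: ⌈(45·207)/496⌉ − ⌈(44·207)/496⌉ = ⌈9315/496⌉ − ⌈9108/496⌉ = 19 − 19 = 0
n=45: ⌈(46·207)/496⌉ − ⌈(45·207)/496⌉ = ⌈9522/496⌉ − ⌈9315/496⌉ = 20 − 19 = 1
n=46: ⌈(47·207)/496⌉ − ⌈(46·207)/496⌉ = ⌈9729/496⌉ − ⌈9522/496⌉ = 20 − 20 = 0
n=47: ⌈(48·207)/496⌉ − ⌈(47·207)/496⌉ = ⌈9936/496⌉ − ⌈9729/496⌉ = 21 − 20 = 1
n=48: ⌈(49·207)/496⌉ − ⌈(48·207)/496⌉ = ⌈10143/496⌉ − ⌈9936/496⌉ = 21 − 21 = 0
n=49: ⌈(50·207)/496⌉ − ⌈(49·207)/496⌉ = ⌈10350/496⌉ − ⌈10143/496⌉ = 21 − 21 = 0
n=50: ⌈(51·207)/496⌉ − ⌈(50·207)/496⌉ = ⌈10557/496⌉ − ⌈10350/496⌉ = 22 − 21 = 1
n=51: ⌈(52·207)/496⌉ − ⌈(51·207)/496⌉ = ⌈10764/496⌉ − ⌈10557/496⌉ = 22 − 22 = 0
n=52: ⌈(53·207)/496⌉ − ⌈(52·207)/496⌉ = ⌈10971/496⌉ − ⌈10764/496⌉ = 23 − 22 = 1
n=53: ⌈(54·207)/496⌉ − ⌈(53·207)/496⌉ = ⌈11178/496⌉ − ⌈10971/496⌉ = 23 − 23 = 0
n=54: ⌈(55·207)/496⌉ − ⌈(54·207)/496⌉ = ⌈11385/496⌉ − ⌈11178/496⌉ = 23 − 23 = 0
n=55: ⌈(56·207)/496⌉ − ⌈(55·207)/496⌉ = ⌈11592/496⌉ − ⌈11385/496⌉ = 24 − 23 = 1
n=56: ⌈(57·207)/496⌉ − ⌈(56·207)/496⌉ = ⌈11799/496⌉ − ⌈11592/496⌉ = 24 − 24 = 0
n=57: ⌈(58·207)/496⌉ − ⌈(57·207)/496⌉ = ⌈12006/496⌉ − ⌈11799/496⌉ = 25 − 24 = 1
n=58: ⌈(59·207)/496⌉ − ⌈(58·207)/496⌉ = ⌈12213/496⌉ − ⌈12006/496⌉ = 25 − 25 = 0
n=59: ⌈(60·207)/496⌉ − ⌈(59·207)/496⌉ = ⌈12420/496⌉ − ⌈12213/496⌉ = 26 − 25 = 1
n=60: ⌈(61·207)/496⌉ − ⌈(60·207)/496⌉ = ⌈12627/496⌉ − ⌈12420/496⌉ = 26 − 26 = 0
n=61: ⌈(62·207)/496⌉ − ⌈(61·207)/496⌉ = ⌈12834/496⌉ − ⌈12627/496⌉ = 26 − 26 = 0
n=62: ⌈(63·207)/496⌉ − ⌈(62·207)/496⌉ = ⌈13041/496⌉ − ⌈12834/496⌉ = 27 − 26 = 1
n=63: ⌈(64·207)/496⌉ − ⌈(63·207)/496⌉ = ⌈13248/496⌉ − ⌈13041/496⌉ = 27 − 27 = 0
n=64: ⌈(65·207)/496⌉ − ⌈(64·207)/496⌉ = ⌈13455/496⌉ − ⌈13248/496⌉ = 28 − 27 = 1
n=65: ⌈(66·207)/496⌉ − ⌈(65·207)/496⌉ = ⌈13662/496⌉ − ⌈13455/496⌉ = 28 − 28 = 0
n=66: ⌈(67·207)/496⌉ − ⌈(66·207)/496⌉ = ⌈13869/496⌉ − ⌈13662/496⌉ = 28 − 28 = 0
n=67: ⌈(68·207)/496⌉ − ⌈(67·207)/496⌉ = ⌈14076/496⌉ − ⌈13869/496⌉ = 29 − 28 = 1
n=68: ⌈(69·207)/496⌉ − ⌈(68·207)/496⌉ = ⌈14283/496⌉ − ⌈14076/496⌉ = 29 − 29 = 0
n=69: ⌈(70·207)/496⌉ − ⌈(69·207)/496⌉ = ⌈14490/496⌉ − ⌈14283/496⌉ = 30 − 29 = 1
n=70: ⌈(71·207)/496⌉ − ⌈(70·207)/496⌉ = ⌈14697/496⌉ − ⌈14490/496⌉ = 30 − 30 = 0
n=71: ⌈(72·207)/496⌉ − ⌈(71·207)/496⌉ = ⌈14904/496⌉ − ⌈14697/496⌉ = 31 − 30 = 1
n=72: ⌈(73·207)/496⌉ − ⌈(72·207)/496⌉ = ⌈15111/496⌉ − ⌈14904/496⌉ = 31 − 31 = 0
n=73: ⌈(74·207)/496⌉ − ⌈(73·207)/496⌉ = ⌈15318/496⌉ − ⌈15111/496⌉ = 31 − 31 = 0
n=74: ⌈(75·207)/496⌉ − ⌈(74·207)/496⌉ = ⌈15525/496⌉ − ⌈15318/496⌉ = 32 − 31 = 1
n=75: ⌈(76·207)/496⌉ − ⌈(75·207)/496⌉ = ⌈15732/496⌉ − ⌈15525/496⌉ = 32 − 32 = 0
n=76: ⌈(77·207)/496⌉ − ⌈(76·207)/496⌉ = ⌈15939/496⌉ − ⌈15732/496⌉ = 33 − 32 = 1
n=77: ⌈(78·207)/496⌉ − ⌈(77·207)/496⌉ = ⌈16146/496⌉ − ⌈15939/496⌉ = 33 − 33 = 0
n=78: ⌈(79·207)/496⌉ − ⌈(78·207)/496⌉ = ⌈16353/496⌉ − ⌈16146/496⌉ = 33 − 33 = 0
n=79: ⌈(80·207)/496⌉ − ⌈(79·207)/496⌉ = ⌈16560/496⌉ − ⌈16353/496⌉ = 34 − 33 = 1
n=80: ⌈(81·207)/496⌉ − ⌈(80·207)/496⌉ = ⌈16767/496⌉ − ⌈16560/496⌉ = 34 − 34 = 0
n=81: ⌈(82·207)/496⌉ − ⌈(81·207)/496⌉ = ⌈16974/496⌉ − ⌈16767/496⌉ = 35 − 34 = 1
n=82: ⌈(83·207)/496⌉ − ⌈(82·207)/496⌉ = ⌈17181/496⌉ − ⌈16974/496⌉ = 35 − 35 = 0
n=83: ⌈(84·207)/496⌉ − ⌈(83·207)/496⌉ = ⌈17388/496⌉ − ⌈17181/496⌉ = 36 − 35 = 1
n=84: ⌈(85·207)/496⌉ − ⌈(84·207)/496⌉ = ⌈17595/496⌉ − ⌈17388/496⌉ = 36 − 36 = 0
n=85: ⌈(86·207)/496⌉ − ⌈(85·207)/496⌉ = ⌈17802/496⌉ − ⌈17595/496⌉ = 36 − 36 = 0
n=86: ⌈(87·207)/496⌉ − ⌈(86·207)/496⌉ = ⌈18009/496⌉ − ⌈17802/496⌉ = 37 − 36 = 1
n=87: ⌈(88·207)/496⌉ − ⌈(87·207)/496⌉ = ⌈18216/496⌉ − ⌈18009/496⌉ = 37 − 37 = 0
n=88: ⌈(89·207)/496⌉ − ⌈(88·207)/496⌉ = ⌈18423/496⌉ − ⌈18216/496⌉ = 38 − 37 = 1
n=89: ⌈(90·207)/496⌉ − ⌈(89·207)/496⌉ = ⌈18630/496⌉ − ⌈18423/496⌉ = 38 − 38 = 0
n=90: ⌈(91·207)/496⌉ − ⌈(90·207)/496⌉ = ⌈18837/496⌉ − ⌈18630/496⌉ = 38 − 38 = 0
n=91: ⌈(92·207)/496⌉ − ⌈(91·207)/496⌉ = ⌈19044/496⌉ − ⌈18837/496⌉ = 39 − 38 = 1


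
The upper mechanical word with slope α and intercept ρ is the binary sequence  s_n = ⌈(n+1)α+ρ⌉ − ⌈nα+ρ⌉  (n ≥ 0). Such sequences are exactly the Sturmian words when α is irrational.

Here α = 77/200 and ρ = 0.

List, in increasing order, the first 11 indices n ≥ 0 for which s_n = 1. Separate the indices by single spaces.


0 2 5 7 10 12 15 18 20 23 25

n=0: ⌈77/200⌉−⌈0/200⌉ = 1−0 = 1  ← one
n=1: ⌈154/200⌉−⌈77/200⌉ = 1−1 = 0
n=2: ⌈231/200⌉−⌈154/200⌉ = 2−1 = 1  ← one
n=3: ⌈308/200⌉−⌈231/200⌉ = 2−2 = 0
n=4: ⌈385/200⌉−⌈308/200⌉ = 2−2 = 0
n=5: ⌈462/200⌉−⌈385/200⌉ = 3−2 = 1  ← one
n=6: ⌈539/200⌉−⌈462/200⌉ = 3−3 = 0
n=7: ⌈616/200⌉−⌈539/200⌉ = 4−3 = 1  ← one
n=8: ⌈693/200⌉−⌈616/200⌉ = 4−4 = 0
n=9: ⌈770/200⌉−⌈693/200⌉ = 4−4 = 0
n=10: ⌈847/200⌉−⌈770/200⌉ = 5−4 = 1  ← one
n=11: ⌈924/200⌉−⌈847/200⌉ = 5−5 = 0
n=12: ⌈1001/200⌉−⌈924/200⌉ = 6−5 = 1  ← one
n=13: ⌈1078/200⌉−⌈1001/200⌉ = 6−6 = 0
n=14: ⌈1155/200⌉−⌈1078/200⌉ = 6−6 = 0
n=15: ⌈1232/200⌉−⌈1155/200⌉ = 7−6 = 1  ← one
n=16: ⌈1309/200⌉−⌈1232/200⌉ = 7−7 = 0
n=17: ⌈1386/200⌉−⌈1309/200⌉ = 7−7 = 0
n=18: ⌈1463/200⌉−⌈1386/200⌉ = 8−7 = 1  ← one
n=19: ⌈1540/200⌉−⌈1463/200⌉ = 8−8 = 0
n=20: ⌈1617/200⌉−⌈1540/200⌉ = 9−8 = 1  ← one
n=21: ⌈1694/200⌉−⌈1617/200⌉ = 9−9 = 0
n=22: ⌈1771/200⌉−⌈1694/200⌉ = 9−9 = 0
n=23: ⌈1848/200⌉−⌈1771/200⌉ = 10−9 = 1  ← one
n=24: ⌈1925/200⌉−⌈1848/200⌉ = 10−10 = 0
n=25: ⌈2002/200⌉−⌈1925/200⌉ = 11−10 = 1  ← one
positions of the first 11 ones: 0 2 5 7 10 12 15 18 20 23 25
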